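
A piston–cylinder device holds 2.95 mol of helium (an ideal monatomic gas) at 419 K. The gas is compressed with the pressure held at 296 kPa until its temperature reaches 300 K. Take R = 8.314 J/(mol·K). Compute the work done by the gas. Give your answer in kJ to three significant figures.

W ≈ -2.92 kJ

Isobaric: W = P ΔV = nR ΔT.
W = (2.95)(8.314)(300 − 419) = -2919 J.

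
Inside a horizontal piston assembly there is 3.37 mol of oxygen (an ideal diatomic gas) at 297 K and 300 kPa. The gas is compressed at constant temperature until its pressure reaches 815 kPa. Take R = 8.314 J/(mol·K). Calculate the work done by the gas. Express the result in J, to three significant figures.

W ≈ -8320 J

Isothermal process: W = nRT ln(V₂/V₁) = nRT ln(P₁/P₂).
W = (3.37)(8.314)(297) × ln(300/815)
  = 8321 × ln(0.3681) = 8321 × -0.9994
W_by_gas = -8316 J.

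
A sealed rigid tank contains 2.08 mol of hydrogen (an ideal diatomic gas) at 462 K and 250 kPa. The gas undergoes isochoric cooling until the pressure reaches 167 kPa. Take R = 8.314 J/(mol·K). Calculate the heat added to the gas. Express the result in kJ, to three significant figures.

Constant volume ⇒ W = 0, so Q = ΔU = nCᵥΔT with Cᵥ = 5R/2 = 20.79 J/(mol·K).
At constant V, T₂/T₁ = P₂/P₁ ⇒ ΔT = T₁(P₂/P₁ − 1) = 462·(167/250 − 1) = -153.4 K.
ΔU = (2.08)(20.79)(-153.4) = -6631 J.

Q ≈ -6.63 kJ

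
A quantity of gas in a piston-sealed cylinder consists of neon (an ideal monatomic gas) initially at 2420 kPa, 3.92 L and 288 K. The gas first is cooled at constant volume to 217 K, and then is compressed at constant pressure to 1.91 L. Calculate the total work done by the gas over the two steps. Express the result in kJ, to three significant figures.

W_total ≈ -3.67 kJ

Step 1 (isochoric): W = 0 (constant volume).
After step 1: P = 1823 kPa (V unchanged).
Step 2 (isobaric): W = PΔV = (1823 kPa)(1.91 − 3.92 L) = -3665 J.
W_total = 0 − 3665 = -3665 J.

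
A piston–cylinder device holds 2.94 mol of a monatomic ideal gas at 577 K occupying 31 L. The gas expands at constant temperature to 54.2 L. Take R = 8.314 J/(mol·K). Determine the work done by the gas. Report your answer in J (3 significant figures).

W ≈ 7880 J

Isothermal: W = nRT ln(V₂/V₁).
W = (2.94)(8.314)(577) × ln(54.2/31)
  = 14104 × 0.5587
W_by_gas = 7880 J.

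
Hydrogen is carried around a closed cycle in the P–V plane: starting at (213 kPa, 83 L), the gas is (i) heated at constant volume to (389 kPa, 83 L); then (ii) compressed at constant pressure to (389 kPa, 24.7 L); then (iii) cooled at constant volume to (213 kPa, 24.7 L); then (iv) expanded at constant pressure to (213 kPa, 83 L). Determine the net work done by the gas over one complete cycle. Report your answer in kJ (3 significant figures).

W_net ≈ -10.3 kJ

Constant-volume legs do no work.
W(ii) = (389)(24.7 − 83) = -22679 J; W(iv) = (213)(83 − 24.7) = 12418 J.
W_net = -22679 + 12418 = -10261 J (the counter-clockwise enclosed area).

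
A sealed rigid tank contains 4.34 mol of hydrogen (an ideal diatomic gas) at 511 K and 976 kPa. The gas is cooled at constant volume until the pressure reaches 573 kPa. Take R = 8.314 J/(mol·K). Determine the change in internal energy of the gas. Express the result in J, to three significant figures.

ΔU ≈ -19000 J

Constant volume ⇒ W = 0, so Q = ΔU = nCᵥΔT with Cᵥ = 5R/2 = 20.79 J/(mol·K).
At constant V, T₂/T₁ = P₂/P₁ ⇒ ΔT = T₁(P₂/P₁ − 1) = 511·(573/976 − 1) = -211 K.
ΔU = (4.34)(20.79)(-211) = -19033 J.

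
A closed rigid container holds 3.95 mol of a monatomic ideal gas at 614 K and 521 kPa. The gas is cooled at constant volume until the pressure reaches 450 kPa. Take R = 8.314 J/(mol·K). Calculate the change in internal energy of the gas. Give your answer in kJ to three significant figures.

Constant volume ⇒ W = 0, so Q = ΔU = nCᵥΔT with Cᵥ = 3R/2 = 12.47 J/(mol·K).
At constant V, T₂/T₁ = P₂/P₁ ⇒ ΔT = T₁(P₂/P₁ − 1) = 614·(450/521 − 1) = -83.67 K.
ΔU = (3.95)(12.47)(-83.67) = -4122 J.

ΔU ≈ -4.12 kJ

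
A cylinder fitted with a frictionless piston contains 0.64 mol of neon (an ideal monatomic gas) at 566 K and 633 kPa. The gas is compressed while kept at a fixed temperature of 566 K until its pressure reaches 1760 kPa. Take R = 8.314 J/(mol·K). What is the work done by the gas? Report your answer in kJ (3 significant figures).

W ≈ -3.08 kJ

Isothermal process: W = nRT ln(V₂/V₁) = nRT ln(P₁/P₂).
W = (0.64)(8.314)(566) × ln(633/1760)
  = 3012 × ln(0.3597) = 3012 × -1.023
W_by_gas = -3080 J.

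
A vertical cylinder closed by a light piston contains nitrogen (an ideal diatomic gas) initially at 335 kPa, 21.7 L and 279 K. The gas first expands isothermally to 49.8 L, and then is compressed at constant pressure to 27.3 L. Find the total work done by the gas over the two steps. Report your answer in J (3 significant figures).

Step 1 (isothermal): W = P₁V₁ ln(V₂/V₁) = (7270) ln(49.8/21.7) = 6039 J.
After step 1: P = 146 kPa, V = 49.8 L, T = 279 K.
Step 2 (isobaric): W = PΔV = (146 kPa)(27.3 − 49.8 L) = -3284 J.
W_total = 6039 − 3284 = 2754 J.

W_total ≈ 2750 J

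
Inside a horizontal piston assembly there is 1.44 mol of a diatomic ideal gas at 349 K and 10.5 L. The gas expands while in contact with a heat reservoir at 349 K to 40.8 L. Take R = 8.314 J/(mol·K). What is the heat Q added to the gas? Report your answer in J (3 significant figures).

Q ≈ 5670 J

Isothermal ⇒ ΔU = 0, so Q = W = nRT ln(V₂/V₁).
Q = (1.44)(8.314)(349) ln(40.8/10.5) = 4178 × 1.357 = 5671 J.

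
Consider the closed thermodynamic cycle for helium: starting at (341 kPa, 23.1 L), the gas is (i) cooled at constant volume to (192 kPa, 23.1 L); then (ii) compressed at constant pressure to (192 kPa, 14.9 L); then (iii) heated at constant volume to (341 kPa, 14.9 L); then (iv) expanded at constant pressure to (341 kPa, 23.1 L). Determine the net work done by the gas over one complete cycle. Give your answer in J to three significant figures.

W_net ≈ 1220 J

Constant-volume legs do no work.
W(ii) = (192)(14.9 − 23.1) = -1574 J; W(iv) = (341)(23.1 − 14.9) = 2796 J.
W_net = -1574 + 2796 = 1222 J (the clockwise enclosed area).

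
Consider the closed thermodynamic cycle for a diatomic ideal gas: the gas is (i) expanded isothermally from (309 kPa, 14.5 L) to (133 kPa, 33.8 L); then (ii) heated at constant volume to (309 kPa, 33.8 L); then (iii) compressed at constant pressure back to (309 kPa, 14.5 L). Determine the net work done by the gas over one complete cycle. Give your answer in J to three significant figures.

Leg (i): W = PᵢVᵢ ln(V_f/Vᵢ) = (4480) ln(33.8/14.5) = 3792 J.
Leg (ii): W = 0.
Leg (iii): W = PΔV = (309)(14.5 − 33.8) = -5964 J.
W_net = 3792 − 5964 = -2172 J.

W_net ≈ -2170 J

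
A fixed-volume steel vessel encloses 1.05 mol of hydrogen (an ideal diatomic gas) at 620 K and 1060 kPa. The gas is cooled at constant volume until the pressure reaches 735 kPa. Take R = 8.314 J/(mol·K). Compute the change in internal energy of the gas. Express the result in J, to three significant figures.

ΔU ≈ -4150 J

Constant volume ⇒ W = 0, so Q = ΔU = nCᵥΔT with Cᵥ = 5R/2 = 20.79 J/(mol·K).
At constant V, T₂/T₁ = P₂/P₁ ⇒ ΔT = T₁(P₂/P₁ − 1) = 620·(735/1060 − 1) = -190.1 K.
ΔU = (1.05)(20.79)(-190.1) = -4149 J.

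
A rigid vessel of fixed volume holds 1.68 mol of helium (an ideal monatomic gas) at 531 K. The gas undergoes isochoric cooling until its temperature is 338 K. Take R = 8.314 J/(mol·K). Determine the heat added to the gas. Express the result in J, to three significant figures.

Q ≈ -4040 J

Constant volume ⇒ W = 0, so Q = ΔU = nCᵥΔT with Cᵥ = 3R/2 = 12.47 J/(mol·K).
ΔU = (1.68)(12.47)(338 − 531) = -4044 J.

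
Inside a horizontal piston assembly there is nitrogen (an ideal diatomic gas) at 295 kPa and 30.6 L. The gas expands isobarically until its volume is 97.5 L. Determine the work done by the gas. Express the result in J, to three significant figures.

Isobaric: W = P ΔV.
W = (295 kPa)(97.5 − 30.6 L) = (295)(66.9) = 19736 J.

W ≈ 19700 J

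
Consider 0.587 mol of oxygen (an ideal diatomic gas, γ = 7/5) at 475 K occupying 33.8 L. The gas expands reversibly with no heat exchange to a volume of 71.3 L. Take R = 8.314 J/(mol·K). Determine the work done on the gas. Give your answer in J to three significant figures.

W ≈ -1500 J

Adiabatic: TV^(γ−1) = const with γ = 7/5.
T₂ = T₁ (V₁/V₂)^(γ−1) = 475 × (33.8/71.3)^0.4 = 475 × 0.7419 = 352.4 K.
W_by = nCᵥ(T₁ − T₂) = (0.587)(20.79)(475 − 352.4) = 1496 J.
Work on gas = −W_by = -1496 J.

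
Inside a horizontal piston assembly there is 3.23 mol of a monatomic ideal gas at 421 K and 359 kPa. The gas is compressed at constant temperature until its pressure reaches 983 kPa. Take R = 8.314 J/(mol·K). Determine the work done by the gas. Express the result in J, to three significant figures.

W ≈ -11400 J

Isothermal process: W = nRT ln(V₂/V₁) = nRT ln(P₁/P₂).
W = (3.23)(8.314)(421) × ln(359/983)
  = 11306 × ln(0.3652) = 11306 × -1.007
W_by_gas = -11388 J.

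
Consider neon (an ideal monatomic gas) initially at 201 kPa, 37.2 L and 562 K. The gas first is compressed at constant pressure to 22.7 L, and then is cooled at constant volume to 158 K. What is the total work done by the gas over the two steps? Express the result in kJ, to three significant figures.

W_total ≈ -2.91 kJ

Step 1 (isobaric): W = PΔV = (201 kPa)(22.7 − 37.2 L) = -2915 J.
Step 2 (isochoric): W = 0 (constant volume).
W_total = -2915 + 0 = -2915 J.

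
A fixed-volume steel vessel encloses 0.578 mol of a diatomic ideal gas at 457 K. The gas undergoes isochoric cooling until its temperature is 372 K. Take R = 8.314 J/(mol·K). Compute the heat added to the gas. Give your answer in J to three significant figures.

Q ≈ -1020 J

Constant volume ⇒ W = 0, so Q = ΔU = nCᵥΔT with Cᵥ = 5R/2 = 20.79 J/(mol·K).
ΔU = (0.578)(20.79)(372 − 457) = -1021 J.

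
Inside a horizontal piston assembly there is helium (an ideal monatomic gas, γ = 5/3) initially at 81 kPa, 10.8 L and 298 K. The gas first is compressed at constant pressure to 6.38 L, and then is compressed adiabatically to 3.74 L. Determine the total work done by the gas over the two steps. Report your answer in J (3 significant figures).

Step 1 (isobaric): W = PΔV = (81 kPa)(6.38 − 10.8 L) = -358 J.
After step 1: P = 81 kPa, V = 6.38 L, T = 176 K.
Step 2 (adiabatic): W = (P₁V₁ − P₂V₂)/(γ−1) = (516.8 − 737.8)/0.667 = -331.5 J.
W_total = -358 − 331.5 = -689.5 J.

W_total ≈ -690 J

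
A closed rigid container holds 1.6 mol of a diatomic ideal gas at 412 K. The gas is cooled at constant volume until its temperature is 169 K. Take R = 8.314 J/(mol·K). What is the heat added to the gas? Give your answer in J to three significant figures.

Constant volume ⇒ W = 0, so Q = ΔU = nCᵥΔT with Cᵥ = 5R/2 = 20.79 J/(mol·K).
ΔU = (1.6)(20.79)(169 − 412) = -8081 J.

Q ≈ -8080 J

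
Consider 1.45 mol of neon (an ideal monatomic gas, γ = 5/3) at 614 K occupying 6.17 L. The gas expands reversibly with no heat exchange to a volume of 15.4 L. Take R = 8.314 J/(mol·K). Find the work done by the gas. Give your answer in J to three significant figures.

W ≈ 5070 J

Adiabatic: TV^(γ−1) = const with γ = 5/3.
T₂ = T₁ (V₁/V₂)^(γ−1) = 614 × (6.17/15.4)^0.667 = 614 × 0.5435 = 333.7 K.
W_by = nCᵥ(T₁ − T₂) = (1.45)(12.47)(614 − 333.7) = 5069 J.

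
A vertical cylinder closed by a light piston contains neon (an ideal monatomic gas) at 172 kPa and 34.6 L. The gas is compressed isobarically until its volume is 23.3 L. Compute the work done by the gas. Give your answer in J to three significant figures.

W ≈ -1940 J

Isobaric: W = P ΔV.
W = (172 kPa)(23.3 − 34.6 L) = (172)(-11.3) = -1944 J.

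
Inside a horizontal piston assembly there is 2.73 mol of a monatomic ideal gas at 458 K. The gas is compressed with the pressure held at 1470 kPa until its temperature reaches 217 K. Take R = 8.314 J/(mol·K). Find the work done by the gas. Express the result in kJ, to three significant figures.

W ≈ -5.47 kJ

Isobaric: W = P ΔV = nR ΔT.
W = (2.73)(8.314)(217 − 458) = -5470 J.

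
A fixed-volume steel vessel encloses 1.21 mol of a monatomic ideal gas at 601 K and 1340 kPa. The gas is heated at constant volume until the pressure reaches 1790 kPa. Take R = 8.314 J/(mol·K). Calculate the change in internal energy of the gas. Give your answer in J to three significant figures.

ΔU ≈ 3050 J

Constant volume ⇒ W = 0, so Q = ΔU = nCᵥΔT with Cᵥ = 3R/2 = 12.47 J/(mol·K).
At constant V, T₂/T₁ = P₂/P₁ ⇒ ΔT = T₁(P₂/P₁ − 1) = 601·(1790/1340 − 1) = 201.8 K.
ΔU = (1.21)(12.47)(201.8) = 3046 J.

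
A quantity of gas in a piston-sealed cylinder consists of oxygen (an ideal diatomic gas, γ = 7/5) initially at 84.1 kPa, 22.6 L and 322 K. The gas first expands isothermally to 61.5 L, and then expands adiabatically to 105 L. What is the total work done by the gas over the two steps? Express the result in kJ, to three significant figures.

Step 1 (isothermal): W = P₁V₁ ln(V₂/V₁) = (1901) ln(61.5/22.6) = 1903 J.
After step 1: P = 30.91 kPa, V = 61.5 L, T = 322 K.
Step 2 (adiabatic): W = (P₁V₁ − P₂V₂)/(γ−1) = (1901 − 1535)/0.4 = 915.3 J.
W_total = 1903 + 915.3 = 2818 J.

W_total ≈ 2.82 kJ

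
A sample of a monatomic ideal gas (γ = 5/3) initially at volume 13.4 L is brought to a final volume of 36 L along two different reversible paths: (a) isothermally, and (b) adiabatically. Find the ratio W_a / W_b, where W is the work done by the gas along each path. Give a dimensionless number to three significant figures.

W_a / W_b ≈ 1.37

Path (a) isothermal: W = P₁V₁ ln(V₂/V₁) → W_a/(P₁V₁) = 0.9883.
Path (b) adiabatic: W = P₁V₁(1 − (V₁/V₂)^(γ−1))/(γ−1) → W_b/(P₁V₁) = 0.7238.
W_a / W_b = 0.9883 / 0.7238 = 1.365.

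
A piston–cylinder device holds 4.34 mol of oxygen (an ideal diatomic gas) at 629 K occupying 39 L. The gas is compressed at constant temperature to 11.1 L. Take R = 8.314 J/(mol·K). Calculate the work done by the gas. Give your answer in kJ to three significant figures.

Isothermal: W = nRT ln(V₂/V₁).
W = (4.34)(8.314)(629) × ln(11.1/39)
  = 22696 × -1.257
W_by_gas = -28520 J.

W ≈ -28.5 kJ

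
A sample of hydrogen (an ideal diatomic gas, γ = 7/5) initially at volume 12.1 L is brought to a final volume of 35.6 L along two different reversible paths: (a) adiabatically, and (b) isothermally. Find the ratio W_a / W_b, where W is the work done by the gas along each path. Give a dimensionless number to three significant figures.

Path (a) adiabatic: W = P₁V₁(1 − (V₁/V₂)^(γ−1))/(γ−1) → W_a/(P₁V₁) = 0.8764.
Path (b) isothermal: W = P₁V₁ ln(V₂/V₁) → W_b/(P₁V₁) = 1.079.
W_a / W_b = 0.8764 / 1.079 = 0.8121.

W_a / W_b ≈ 0.812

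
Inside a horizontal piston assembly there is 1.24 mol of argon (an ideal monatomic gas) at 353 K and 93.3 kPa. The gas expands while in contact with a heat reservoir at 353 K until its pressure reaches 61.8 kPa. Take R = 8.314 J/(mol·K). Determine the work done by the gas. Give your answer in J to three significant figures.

W ≈ 1500 J

Isothermal process: W = nRT ln(V₂/V₁) = nRT ln(P₁/P₂).
W = (1.24)(8.314)(353) × ln(93.3/61.8)
  = 3639 × ln(1.51) = 3639 × 0.4119
W_by_gas = 1499 J.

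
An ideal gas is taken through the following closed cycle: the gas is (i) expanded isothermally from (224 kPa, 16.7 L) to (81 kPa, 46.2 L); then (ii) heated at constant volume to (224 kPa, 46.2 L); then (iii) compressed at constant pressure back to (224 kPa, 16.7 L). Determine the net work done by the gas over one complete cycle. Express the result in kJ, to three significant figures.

Leg (i): W = PᵢVᵢ ln(V_f/Vᵢ) = (3741) ln(46.2/16.7) = 3807 J.
Leg (ii): W = 0.
Leg (iii): W = PΔV = (224)(16.7 − 46.2) = -6608 J.
W_net = 3807 − 6608 = -2801 J.

W_net ≈ -2.80 kJ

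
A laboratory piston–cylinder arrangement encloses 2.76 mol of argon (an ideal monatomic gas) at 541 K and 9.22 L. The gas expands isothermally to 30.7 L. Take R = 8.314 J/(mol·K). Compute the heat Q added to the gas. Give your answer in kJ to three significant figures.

Isothermal ⇒ ΔU = 0, so Q = W = nRT ln(V₂/V₁).
Q = (2.76)(8.314)(541) ln(30.7/9.22) = 12414 × 1.203 = 14933 J.

Q ≈ 14.9 kJ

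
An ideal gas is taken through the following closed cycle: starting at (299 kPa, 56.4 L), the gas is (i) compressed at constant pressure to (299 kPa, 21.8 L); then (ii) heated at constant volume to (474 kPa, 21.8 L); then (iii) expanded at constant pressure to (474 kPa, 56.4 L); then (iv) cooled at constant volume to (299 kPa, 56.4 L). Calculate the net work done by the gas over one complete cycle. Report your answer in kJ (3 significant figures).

Constant-volume legs do no work.
W(i) = (299)(21.8 − 56.4) = -10345 J; W(iii) = (474)(56.4 − 21.8) = 16400 J.
W_net = -10345 + 16400 = 6055 J (the clockwise enclosed area).

W_net ≈ 6.06 kJ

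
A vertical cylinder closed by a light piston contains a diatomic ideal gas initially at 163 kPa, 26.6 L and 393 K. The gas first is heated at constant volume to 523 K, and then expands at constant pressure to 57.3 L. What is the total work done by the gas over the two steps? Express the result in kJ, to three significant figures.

W_total ≈ 6.66 kJ

Step 1 (isochoric): W = 0 (constant volume).
After step 1: P = 216.9 kPa (V unchanged).
Step 2 (isobaric): W = PΔV = (216.9 kPa)(57.3 − 26.6 L) = 6659 J.
W_total = 0 + 6659 = 6659 J.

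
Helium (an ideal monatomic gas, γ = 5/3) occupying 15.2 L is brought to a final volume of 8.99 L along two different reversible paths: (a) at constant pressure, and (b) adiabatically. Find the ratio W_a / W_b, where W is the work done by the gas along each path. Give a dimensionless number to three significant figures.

Path (a) isobaric: W = P₁(V₂ − V₁) → W_a/(P₁V₁) = -0.4086.
Path (b) adiabatic: W = P₁V₁(1 − (V₁/V₂)^(γ−1))/(γ−1) → W_b/(P₁V₁) = -0.6289.
W_a / W_b = -0.4086 / -0.6289 = 0.6497.

W_a / W_b ≈ 0.650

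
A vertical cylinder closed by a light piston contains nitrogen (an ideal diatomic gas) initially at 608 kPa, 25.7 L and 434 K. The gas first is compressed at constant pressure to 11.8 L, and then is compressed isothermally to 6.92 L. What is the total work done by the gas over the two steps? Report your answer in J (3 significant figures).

W_total ≈ -12300 J

Step 1 (isobaric): W = PΔV = (608 kPa)(11.8 − 25.7 L) = -8451 J.
After step 1: P = 608 kPa, V = 11.8 L, T = 199.3 K.
Step 2 (isothermal): W = P₁V₁ ln(V₂/V₁) = (7174) ln(6.92/11.8) = -3829 J.
W_total = -8451 − 3829 = -12280 J.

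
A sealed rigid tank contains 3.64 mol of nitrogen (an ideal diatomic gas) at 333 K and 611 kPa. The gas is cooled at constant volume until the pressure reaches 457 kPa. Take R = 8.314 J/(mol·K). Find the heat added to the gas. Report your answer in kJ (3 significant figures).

Q ≈ -6.35 kJ

Constant volume ⇒ W = 0, so Q = ΔU = nCᵥΔT with Cᵥ = 5R/2 = 20.79 J/(mol·K).
At constant V, T₂/T₁ = P₂/P₁ ⇒ ΔT = T₁(P₂/P₁ − 1) = 333·(457/611 − 1) = -83.93 K.
ΔU = (3.64)(20.79)(-83.93) = -6350 J.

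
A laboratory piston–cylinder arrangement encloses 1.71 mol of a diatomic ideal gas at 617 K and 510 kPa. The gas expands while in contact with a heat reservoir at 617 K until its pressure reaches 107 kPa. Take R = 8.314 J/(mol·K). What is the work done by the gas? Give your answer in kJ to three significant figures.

Isothermal process: W = nRT ln(V₂/V₁) = nRT ln(P₁/P₂).
W = (1.71)(8.314)(617) × ln(510/107)
  = 8772 × ln(4.766) = 8772 × 1.562
W_by_gas = 13698 J.

W ≈ 13.7 kJ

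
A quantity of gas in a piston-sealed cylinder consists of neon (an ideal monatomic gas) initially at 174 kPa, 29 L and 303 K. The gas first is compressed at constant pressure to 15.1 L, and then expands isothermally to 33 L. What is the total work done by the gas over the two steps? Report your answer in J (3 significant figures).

W_total ≈ -364 J

Step 1 (isobaric): W = PΔV = (174 kPa)(15.1 − 29 L) = -2419 J.
After step 1: P = 174 kPa, V = 15.1 L, T = 157.8 K.
Step 2 (isothermal): W = P₁V₁ ln(V₂/V₁) = (2627) ln(33/15.1) = 2054 J.
W_total = -2419 + 2054 = -364.5 J.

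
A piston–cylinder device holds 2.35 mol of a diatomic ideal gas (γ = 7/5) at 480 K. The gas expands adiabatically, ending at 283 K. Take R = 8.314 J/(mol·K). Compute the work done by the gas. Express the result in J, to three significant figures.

W ≈ 9620 J

Adiabatic ⇒ Q = 0, so W_by = −ΔU = nCᵥ(T₁ − T₂).
Cᵥ = 5R/2 = 20.79 J/(mol·K).
W = (2.35)(20.79)(480 − 283) = 9622 J.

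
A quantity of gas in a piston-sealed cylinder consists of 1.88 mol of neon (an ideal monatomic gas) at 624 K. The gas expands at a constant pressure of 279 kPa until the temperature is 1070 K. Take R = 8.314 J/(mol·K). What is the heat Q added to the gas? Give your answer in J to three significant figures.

Isobaric: W = nRΔT = (1.88)(8.314)(446) = 6971 J.
ΔU = nCᵥΔT with Cᵥ = 3R/2: ΔU = (1.88)(12.47)(446) = 10457 J.
Q = ΔU + W = 10457 + 6971 = 17428 J.

Q ≈ 17400 J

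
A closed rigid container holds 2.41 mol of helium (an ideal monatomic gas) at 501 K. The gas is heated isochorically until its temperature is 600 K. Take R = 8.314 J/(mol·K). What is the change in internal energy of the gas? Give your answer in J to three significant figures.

Constant volume ⇒ W = 0, so Q = ΔU = nCᵥΔT with Cᵥ = 3R/2 = 12.47 J/(mol·K).
ΔU = (2.41)(12.47)(600 − 501) = 2975 J.

ΔU ≈ 2980 J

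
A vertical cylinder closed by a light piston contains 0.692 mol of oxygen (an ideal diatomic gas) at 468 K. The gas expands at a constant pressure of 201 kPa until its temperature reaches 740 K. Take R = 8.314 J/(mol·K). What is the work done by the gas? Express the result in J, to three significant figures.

Isobaric: W = P ΔV = nR ΔT.
W = (0.692)(8.314)(740 − 468) = 1565 J.

W ≈ 1560 J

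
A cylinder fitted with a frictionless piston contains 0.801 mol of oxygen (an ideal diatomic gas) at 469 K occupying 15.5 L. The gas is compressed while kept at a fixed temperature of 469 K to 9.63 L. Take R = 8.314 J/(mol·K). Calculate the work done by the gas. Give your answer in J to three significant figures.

W ≈ -1490 J

Isothermal: W = nRT ln(V₂/V₁).
W = (0.801)(8.314)(469) × ln(9.63/15.5)
  = 3123 × -0.476
W_by_gas = -1487 J.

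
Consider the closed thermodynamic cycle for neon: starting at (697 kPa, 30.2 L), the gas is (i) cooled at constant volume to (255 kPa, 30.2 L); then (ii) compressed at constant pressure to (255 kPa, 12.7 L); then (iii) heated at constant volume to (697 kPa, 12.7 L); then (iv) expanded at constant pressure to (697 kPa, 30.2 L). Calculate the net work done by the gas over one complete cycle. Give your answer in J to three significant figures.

W_net ≈ 7740 J

Constant-volume legs do no work.
W(ii) = (255)(12.7 − 30.2) = -4462 J; W(iv) = (697)(30.2 − 12.7) = 12198 J.
W_net = -4462 + 12198 = 7735 J (the clockwise enclosed area).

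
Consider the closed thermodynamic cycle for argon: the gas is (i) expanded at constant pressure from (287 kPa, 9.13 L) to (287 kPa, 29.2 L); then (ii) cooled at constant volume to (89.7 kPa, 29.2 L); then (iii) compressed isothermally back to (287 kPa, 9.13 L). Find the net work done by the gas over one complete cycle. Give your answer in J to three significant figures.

W_net ≈ 2710 J

Leg (i): W = PΔV = (287)(29.2 − 9.13) = 5760 J.
Leg (ii): W = 0.
Leg (iii): W = PᵢVᵢ ln(V_f/Vᵢ) = (2619) ln(9.13/29.2) = -3045 J.
W_net = 5760 − 3045 = 2715 J.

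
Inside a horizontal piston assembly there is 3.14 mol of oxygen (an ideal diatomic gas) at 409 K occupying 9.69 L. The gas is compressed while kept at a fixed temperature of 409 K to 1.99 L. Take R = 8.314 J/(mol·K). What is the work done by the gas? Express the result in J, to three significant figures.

Isothermal: W = nRT ln(V₂/V₁).
W = (3.14)(8.314)(409) × ln(1.99/9.69)
  = 10677 × -1.583
W_by_gas = -16902 J.

W ≈ -16900 J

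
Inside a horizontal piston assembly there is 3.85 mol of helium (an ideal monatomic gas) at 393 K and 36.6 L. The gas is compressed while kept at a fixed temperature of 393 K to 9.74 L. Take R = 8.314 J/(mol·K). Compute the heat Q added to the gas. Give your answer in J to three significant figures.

Isothermal ⇒ ΔU = 0, so Q = W = nRT ln(V₂/V₁).
Q = (3.85)(8.314)(393) ln(9.74/36.6) = 12579 × -1.324 = -16653 J.

Q ≈ -16700 J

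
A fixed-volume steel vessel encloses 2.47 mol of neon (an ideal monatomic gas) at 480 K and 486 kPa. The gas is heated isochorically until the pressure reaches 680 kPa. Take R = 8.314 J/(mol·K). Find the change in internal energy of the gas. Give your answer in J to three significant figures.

Constant volume ⇒ W = 0, so Q = ΔU = nCᵥΔT with Cᵥ = 3R/2 = 12.47 J/(mol·K).
At constant V, T₂/T₁ = P₂/P₁ ⇒ ΔT = T₁(P₂/P₁ − 1) = 480·(680/486 − 1) = 191.6 K.
ΔU = (2.47)(12.47)(191.6) = 5902 J.

ΔU ≈ 5900 J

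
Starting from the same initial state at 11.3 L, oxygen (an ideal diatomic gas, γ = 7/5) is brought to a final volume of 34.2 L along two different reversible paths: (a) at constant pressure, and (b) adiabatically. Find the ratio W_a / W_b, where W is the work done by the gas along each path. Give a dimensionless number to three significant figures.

Path (a) isobaric: W = P₁(V₂ − V₁) → W_a/(P₁V₁) = 2.027.
Path (b) adiabatic: W = P₁V₁(1 − (V₁/V₂)^(γ−1))/(γ−1) → W_b/(P₁V₁) = 0.8947.
W_a / W_b = 2.027 / 0.8947 = 2.265.

W_a / W_b ≈ 2.27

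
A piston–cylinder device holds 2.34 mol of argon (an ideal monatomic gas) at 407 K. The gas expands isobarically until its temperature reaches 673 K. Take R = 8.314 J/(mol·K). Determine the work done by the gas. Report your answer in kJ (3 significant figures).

Isobaric: W = P ΔV = nR ΔT.
W = (2.34)(8.314)(673 − 407) = 5175 J.

W ≈ 5.17 kJ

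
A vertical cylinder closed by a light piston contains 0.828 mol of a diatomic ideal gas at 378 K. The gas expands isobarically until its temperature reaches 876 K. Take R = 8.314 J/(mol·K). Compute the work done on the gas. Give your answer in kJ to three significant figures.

W ≈ -3.43 kJ

Isobaric: W = P ΔV = nR ΔT.
W = (0.828)(8.314)(876 − 378) = 3428 J.
Work on gas = −W_by = -3428 J.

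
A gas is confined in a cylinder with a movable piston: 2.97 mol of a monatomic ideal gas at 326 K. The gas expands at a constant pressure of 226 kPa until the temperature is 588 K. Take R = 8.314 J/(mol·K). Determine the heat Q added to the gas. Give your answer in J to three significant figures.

Isobaric: W = nRΔT = (2.97)(8.314)(262) = 6469 J.
ΔU = nCᵥΔT with Cᵥ = 3R/2: ΔU = (2.97)(12.47)(262) = 9704 J.
Q = ΔU + W = 9704 + 6469 = 16174 J.

Q ≈ 16200 J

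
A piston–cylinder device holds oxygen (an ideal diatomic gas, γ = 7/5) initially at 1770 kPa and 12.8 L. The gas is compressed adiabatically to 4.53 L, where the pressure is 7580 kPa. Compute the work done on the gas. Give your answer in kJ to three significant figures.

Adiabatic: W = (P₁V₁ − P₂V₂)/(γ − 1) with γ = 7/5.
P₁V₁ = 22656 J, P₂V₂ = 34337 J.
W = (22656 − 34337) / 0.4 = -29204 J.
Work on gas = −W_by = 29204 J.

W ≈ 29.2 kJ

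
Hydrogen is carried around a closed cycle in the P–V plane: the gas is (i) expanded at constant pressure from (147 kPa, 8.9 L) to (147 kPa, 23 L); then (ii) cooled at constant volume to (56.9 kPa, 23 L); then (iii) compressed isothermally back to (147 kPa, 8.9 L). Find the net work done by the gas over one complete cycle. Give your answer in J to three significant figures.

Leg (i): W = PΔV = (147)(23 − 8.9) = 2073 J.
Leg (ii): W = 0.
Leg (iii): W = PᵢVᵢ ln(V_f/Vᵢ) = (1309) ln(8.9/23) = -1243 J.
W_net = 2073 − 1243 = 830.2 J.

W_net ≈ 830 J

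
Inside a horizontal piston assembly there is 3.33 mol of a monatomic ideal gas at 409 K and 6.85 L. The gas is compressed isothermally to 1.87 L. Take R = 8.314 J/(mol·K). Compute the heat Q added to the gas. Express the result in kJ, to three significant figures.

Q ≈ -14.7 kJ

Isothermal ⇒ ΔU = 0, so Q = W = nRT ln(V₂/V₁).
Q = (3.33)(8.314)(409) ln(1.87/6.85) = 11323 × -1.298 = -14701 J.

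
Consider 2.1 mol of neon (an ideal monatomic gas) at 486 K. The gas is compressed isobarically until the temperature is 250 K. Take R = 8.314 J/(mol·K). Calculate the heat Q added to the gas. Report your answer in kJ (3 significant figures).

Isobaric: W = nRΔT = (2.1)(8.314)(-236) = -4120 J.
ΔU = nCᵥΔT with Cᵥ = 3R/2: ΔU = (2.1)(12.47)(-236) = -6181 J.
Q = ΔU + W = -6181 − 4120 = -10301 J.

Q ≈ -10.3 kJ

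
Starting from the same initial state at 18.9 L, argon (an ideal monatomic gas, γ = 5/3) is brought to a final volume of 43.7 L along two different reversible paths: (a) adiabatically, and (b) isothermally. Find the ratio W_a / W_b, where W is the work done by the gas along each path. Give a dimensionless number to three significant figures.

W_a / W_b ≈ 0.766

Path (a) adiabatic: W = P₁V₁(1 − (V₁/V₂)^(γ−1))/(γ−1) → W_a/(P₁V₁) = 0.6421.
Path (b) isothermal: W = P₁V₁ ln(V₂/V₁) → W_b/(P₁V₁) = 0.8382.
W_a / W_b = 0.6421 / 0.8382 = 0.7661.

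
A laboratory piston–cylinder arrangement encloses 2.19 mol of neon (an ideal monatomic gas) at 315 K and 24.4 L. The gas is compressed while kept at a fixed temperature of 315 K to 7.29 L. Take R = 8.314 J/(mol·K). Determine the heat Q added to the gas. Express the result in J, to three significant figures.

Isothermal ⇒ ΔU = 0, so Q = W = nRT ln(V₂/V₁).
Q = (2.19)(8.314)(315) ln(7.29/24.4) = 5735 × -1.208 = -6929 J.

Q ≈ -6930 J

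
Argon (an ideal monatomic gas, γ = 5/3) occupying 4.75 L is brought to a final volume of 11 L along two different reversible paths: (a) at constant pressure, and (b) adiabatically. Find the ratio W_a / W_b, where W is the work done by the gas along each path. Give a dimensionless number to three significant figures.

Path (a) isobaric: W = P₁(V₂ − V₁) → W_a/(P₁V₁) = 1.316.
Path (b) adiabatic: W = P₁V₁(1 − (V₁/V₂)^(γ−1))/(γ−1) → W_b/(P₁V₁) = 0.643.
W_a / W_b = 1.316 / 0.643 = 2.046.

W_a / W_b ≈ 2.05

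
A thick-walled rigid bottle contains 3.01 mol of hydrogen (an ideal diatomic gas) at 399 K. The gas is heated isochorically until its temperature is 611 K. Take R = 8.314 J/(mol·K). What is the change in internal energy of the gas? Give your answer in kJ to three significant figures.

ΔU ≈ 13.3 kJ

Constant volume ⇒ W = 0, so Q = ΔU = nCᵥΔT with Cᵥ = 5R/2 = 20.79 J/(mol·K).
ΔU = (3.01)(20.79)(611 − 399) = 13263 J.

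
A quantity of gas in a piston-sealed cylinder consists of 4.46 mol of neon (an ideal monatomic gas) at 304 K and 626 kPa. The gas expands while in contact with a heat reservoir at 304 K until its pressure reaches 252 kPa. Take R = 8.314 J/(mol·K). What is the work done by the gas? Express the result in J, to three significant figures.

Isothermal process: W = nRT ln(V₂/V₁) = nRT ln(P₁/P₂).
W = (4.46)(8.314)(304) × ln(626/252)
  = 11272 × ln(2.484) = 11272 × 0.9099
W_by_gas = 10257 J.

W ≈ 10300 J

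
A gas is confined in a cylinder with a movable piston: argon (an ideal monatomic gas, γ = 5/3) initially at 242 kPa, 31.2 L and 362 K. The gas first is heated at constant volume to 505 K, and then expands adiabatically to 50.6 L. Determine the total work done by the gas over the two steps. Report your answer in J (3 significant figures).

W_total ≈ 4350 J

Step 1 (isochoric): W = 0 (constant volume).
After step 1: P = 337.6 kPa (V unchanged).
Step 2 (adiabatic): W = (P₁V₁ − P₂V₂)/(γ−1) = (10533 − 7631)/0.667 = 4354 J.
W_total = 0 + 4354 = 4354 J.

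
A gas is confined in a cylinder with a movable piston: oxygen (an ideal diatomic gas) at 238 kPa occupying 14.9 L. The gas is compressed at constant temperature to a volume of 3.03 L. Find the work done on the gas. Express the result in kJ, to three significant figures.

Isothermal: W = nRT ln(V₂/V₁) = P₁V₁ ln(V₂/V₁).
P₁V₁ = (238 kPa)(14.9 L) = 3546 J.
W = 3546 × ln(3.03/14.9) = 3546 × -1.593
W_by_gas = -5648 J; work on gas = −W_by = 5648 J.

W ≈ 5.65 kJ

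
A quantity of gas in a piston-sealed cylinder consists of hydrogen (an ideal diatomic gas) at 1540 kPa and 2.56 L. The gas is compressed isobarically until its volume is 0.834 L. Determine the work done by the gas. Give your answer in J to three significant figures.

W ≈ -2660 J

Isobaric: W = P ΔV.
W = (1540 kPa)(0.834 − 2.56 L) = (1540)(-1.726) = -2658 J.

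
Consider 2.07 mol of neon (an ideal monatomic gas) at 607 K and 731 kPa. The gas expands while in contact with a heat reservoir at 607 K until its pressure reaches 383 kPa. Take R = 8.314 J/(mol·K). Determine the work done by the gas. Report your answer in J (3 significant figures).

W ≈ 6750 J

Isothermal process: W = nRT ln(V₂/V₁) = nRT ln(P₁/P₂).
W = (2.07)(8.314)(607) × ln(731/383)
  = 10446 × ln(1.909) = 10446 × 0.6464
W_by_gas = 6752 J.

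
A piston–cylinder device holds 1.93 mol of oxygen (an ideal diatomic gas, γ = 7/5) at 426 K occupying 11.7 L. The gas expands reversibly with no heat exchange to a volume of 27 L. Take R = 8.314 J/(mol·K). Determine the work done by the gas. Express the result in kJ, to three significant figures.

Adiabatic: TV^(γ−1) = const with γ = 7/5.
T₂ = T₁ (V₁/V₂)^(γ−1) = 426 × (11.7/27)^0.4 = 426 × 0.7157 = 304.9 K.
W_by = nCᵥ(T₁ − T₂) = (1.93)(20.79)(426 − 304.9) = 4858 J.

W ≈ 4.86 kJ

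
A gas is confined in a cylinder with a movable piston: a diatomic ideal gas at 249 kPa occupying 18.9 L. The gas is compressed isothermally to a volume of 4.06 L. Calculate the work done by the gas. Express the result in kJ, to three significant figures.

Isothermal: W = nRT ln(V₂/V₁) = P₁V₁ ln(V₂/V₁).
P₁V₁ = (249 kPa)(18.9 L) = 4706 J.
W = 4706 × ln(4.06/18.9) = 4706 × -1.538
W_by_gas = -7238 J.

W ≈ -7.24 kJ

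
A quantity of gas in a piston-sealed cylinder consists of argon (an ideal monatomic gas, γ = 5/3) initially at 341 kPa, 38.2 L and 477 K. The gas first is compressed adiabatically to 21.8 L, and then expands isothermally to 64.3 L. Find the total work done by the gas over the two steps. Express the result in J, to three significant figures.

W_total ≈ 11600 J

Step 1 (adiabatic): W = (P₁V₁ − P₂V₂)/(γ−1) = (13026 − 18933)/0.667 = -8860 J.
After step 1: P = 868.5 kPa, V = 21.8 L, T = 693.3 K.
Step 2 (isothermal): W = P₁V₁ ln(V₂/V₁) = (18933) ln(64.3/21.8) = 20479 J.
W_total = -8860 + 20479 = 11619 J.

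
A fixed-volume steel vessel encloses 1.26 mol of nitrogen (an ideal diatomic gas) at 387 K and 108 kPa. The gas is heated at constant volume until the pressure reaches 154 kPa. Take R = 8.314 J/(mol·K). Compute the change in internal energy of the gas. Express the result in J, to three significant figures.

Constant volume ⇒ W = 0, so Q = ΔU = nCᵥΔT with Cᵥ = 5R/2 = 20.79 J/(mol·K).
At constant V, T₂/T₁ = P₂/P₁ ⇒ ΔT = T₁(P₂/P₁ − 1) = 387·(154/108 − 1) = 164.8 K.
ΔU = (1.26)(20.79)(164.8) = 4317 J.

ΔU ≈ 4320 J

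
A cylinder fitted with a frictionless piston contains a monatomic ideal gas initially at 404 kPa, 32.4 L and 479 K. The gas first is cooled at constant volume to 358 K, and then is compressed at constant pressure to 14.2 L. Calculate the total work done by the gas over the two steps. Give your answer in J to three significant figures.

Step 1 (isochoric): W = 0 (constant volume).
After step 1: P = 301.9 kPa (V unchanged).
Step 2 (isobaric): W = PΔV = (301.9 kPa)(14.2 − 32.4 L) = -5495 J.
W_total = 0 − 5495 = -5495 J.

W_total ≈ -5500 J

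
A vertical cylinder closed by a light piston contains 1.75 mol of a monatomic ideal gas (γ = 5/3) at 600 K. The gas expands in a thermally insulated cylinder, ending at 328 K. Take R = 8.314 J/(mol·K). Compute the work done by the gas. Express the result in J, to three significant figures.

W ≈ 5940 J

Adiabatic ⇒ Q = 0, so W_by = −ΔU = nCᵥ(T₁ − T₂).
Cᵥ = 3R/2 = 12.47 J/(mol·K).
W = (1.75)(12.47)(600 − 328) = 5936 J.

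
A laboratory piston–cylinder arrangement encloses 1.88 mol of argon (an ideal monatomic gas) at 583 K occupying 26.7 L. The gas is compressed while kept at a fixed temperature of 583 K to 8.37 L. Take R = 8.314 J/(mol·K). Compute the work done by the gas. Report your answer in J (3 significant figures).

Isothermal: W = nRT ln(V₂/V₁).
W = (1.88)(8.314)(583) × ln(8.37/26.7)
  = 9112 × -1.16
W_by_gas = -10571 J.

W ≈ -10600 J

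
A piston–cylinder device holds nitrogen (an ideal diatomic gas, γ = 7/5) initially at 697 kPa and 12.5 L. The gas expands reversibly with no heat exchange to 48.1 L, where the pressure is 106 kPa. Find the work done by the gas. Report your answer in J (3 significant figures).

W ≈ 9030 J

Adiabatic: W = (P₁V₁ − P₂V₂)/(γ − 1) with γ = 7/5.
P₁V₁ = 8712 J, P₂V₂ = 5099 J.
W = (8712 − 5099) / 0.4 = 9035 J.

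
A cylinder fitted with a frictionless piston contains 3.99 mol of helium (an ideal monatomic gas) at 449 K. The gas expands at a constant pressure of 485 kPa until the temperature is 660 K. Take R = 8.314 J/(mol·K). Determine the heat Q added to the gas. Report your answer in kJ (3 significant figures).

Isobaric: W = nRΔT = (3.99)(8.314)(211) = 6999 J.
ΔU = nCᵥΔT with Cᵥ = 3R/2: ΔU = (3.99)(12.47)(211) = 10499 J.
Q = ΔU + W = 10499 + 6999 = 17499 J.

Q ≈ 17.5 kJ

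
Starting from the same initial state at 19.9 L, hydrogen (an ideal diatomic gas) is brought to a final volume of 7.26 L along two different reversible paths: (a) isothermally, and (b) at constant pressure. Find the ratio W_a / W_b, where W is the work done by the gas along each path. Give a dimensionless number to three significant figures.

W_a / W_b ≈ 1.59

Path (a) isothermal: W = P₁V₁ ln(V₂/V₁) → W_a/(P₁V₁) = -1.008.
Path (b) isobaric: W = P₁(V₂ − V₁) → W_b/(P₁V₁) = -0.6352.
W_a / W_b = -1.008 / -0.6352 = 1.587.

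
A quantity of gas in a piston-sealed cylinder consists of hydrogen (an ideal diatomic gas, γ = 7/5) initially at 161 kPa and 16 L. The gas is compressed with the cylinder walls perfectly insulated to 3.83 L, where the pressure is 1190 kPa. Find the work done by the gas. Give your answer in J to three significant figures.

Adiabatic: W = (P₁V₁ − P₂V₂)/(γ − 1) with γ = 7/5.
P₁V₁ = 2576 J, P₂V₂ = 4558 J.
W = (2576 − 4558) / 0.4 = -4954 J.

W ≈ -4950 J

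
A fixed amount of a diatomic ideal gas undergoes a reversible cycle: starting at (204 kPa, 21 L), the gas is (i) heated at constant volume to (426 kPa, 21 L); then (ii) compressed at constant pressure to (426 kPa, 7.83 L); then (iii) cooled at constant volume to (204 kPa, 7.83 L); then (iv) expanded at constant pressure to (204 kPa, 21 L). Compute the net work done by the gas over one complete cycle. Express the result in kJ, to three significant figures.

W_net ≈ -2.92 kJ

Constant-volume legs do no work.
W(ii) = (426)(7.83 − 21) = -5610 J; W(iv) = (204)(21 − 7.83) = 2687 J.
W_net = -5610 + 2687 = -2924 J (the counter-clockwise enclosed area).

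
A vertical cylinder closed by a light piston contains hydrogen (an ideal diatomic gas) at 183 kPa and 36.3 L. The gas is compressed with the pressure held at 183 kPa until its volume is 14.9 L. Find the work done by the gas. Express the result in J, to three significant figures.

Isobaric: W = P ΔV.
W = (183 kPa)(14.9 − 36.3 L) = (183)(-21.4) = -3916 J.

W ≈ -3920 J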